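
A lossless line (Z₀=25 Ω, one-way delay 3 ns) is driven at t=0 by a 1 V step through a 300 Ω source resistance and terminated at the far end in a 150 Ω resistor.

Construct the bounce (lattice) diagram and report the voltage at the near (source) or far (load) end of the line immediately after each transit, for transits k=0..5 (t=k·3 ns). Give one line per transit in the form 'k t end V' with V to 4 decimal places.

0 0 source 0.0769
1 3 load 0.1319
2 6 source 0.1784
3 9 load 0.2116
4 12 source 0.2397
5 15 load 0.2597

Γ_L=0.714286, Γ_S=0.846154; launch V₁=1·25/325=0.076923
k=0 src: V=0.0769
k=1 load: inc=0.076923, refl=0.076923·0.714286=0.0549; V=0.000000+0.076923+0.054945=0.1319
k=2 src: inc=0.054945, refl=0.054945·0.846154=0.0465; V=0.076923+0.054945+0.046492=0.1784
k=3 load: inc=0.046492, refl=0.046492·0.714286=0.0332; V=0.131868+0.046492+0.033209=0.2116
k=4 src: inc=0.033209, refl=0.033209·0.846154=0.0281; V=0.178360+0.033209+0.028100=0.2397
k=5 load: inc=0.028100, refl=0.028100·0.714286=0.0201; V=0.211569+0.028100+0.020071=0.2597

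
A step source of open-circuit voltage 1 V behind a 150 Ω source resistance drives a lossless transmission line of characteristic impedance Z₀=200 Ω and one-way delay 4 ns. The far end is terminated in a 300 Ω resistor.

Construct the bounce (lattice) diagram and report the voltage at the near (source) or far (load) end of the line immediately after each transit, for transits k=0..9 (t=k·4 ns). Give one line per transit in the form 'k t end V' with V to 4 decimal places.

0 0 source 0.5714
1 4 load 0.6857
2 8 source 0.6694
3 12 load 0.6661
4 16 source 0.6666
5 20 load 0.6667
6 24 source 0.6667
7 28 load 0.6667
8 32 source 0.6667
9 36 load 0.6667

Γ_L=0.200000, Γ_S=-0.142857; launch V₁=1·200/350=0.571429
k=0 src: V=0.5714
k=1 load: inc=0.571429, refl=0.571429·0.200000=0.1143; V=0.000000+0.571429+0.114286=0.6857
k=2 src: inc=0.114286, refl=0.114286·-0.142857=-0.0163; V=0.571429+0.114286+-0.016327=0.6694
k=3 load: inc=-0.016327, refl=-0.016327·0.200000=-0.0033; V=0.685714+-0.016327+-0.003265=0.6661
k=4 src: inc=-0.003265, refl=-0.003265·-0.142857=0.0005; V=0.669388+-0.003265+0.000466=0.6666
k=5 load: inc=0.000466, refl=0.000466·0.200000=0.0001; V=0.666122+0.000466+0.000093=0.6667
k=6 src: inc=0.000093, refl=0.000093·-0.142857=-0.0000; V=0.666589+0.000093+-0.000013=0.6667
k=7 load: inc=-0.000013, refl=-0.000013·0.200000=-0.0000; V=0.666682+-0.000013+-0.000003=0.6667
k=8 src: inc=-0.000003, refl=-0.000003·-0.142857=0.0000; V=0.666669+-0.000003+0.000000=0.6667
k=9 load: inc=0.000000, refl=0.000000·0.200000=0.0000; V=0.666666+0.000000+0.000000=0.6667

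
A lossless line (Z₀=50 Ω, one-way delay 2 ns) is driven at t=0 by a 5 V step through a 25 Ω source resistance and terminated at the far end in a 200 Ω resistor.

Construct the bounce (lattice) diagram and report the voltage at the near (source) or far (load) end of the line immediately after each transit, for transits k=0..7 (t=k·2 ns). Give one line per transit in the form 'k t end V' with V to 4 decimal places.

0 0 source 3.3333
1 2 load 5.3333
2 4 source 4.6667
3 6 load 4.2667
4 8 source 4.4000
5 10 load 4.4800
6 12 source 4.4533
7 14 load 4.4373

Γ_L=0.600000, Γ_S=-0.333333; launch V₁=5·50/75=3.333333
k=0 src: V=3.3333
k=1 load: inc=3.333333, refl=3.333333·0.600000=2.0000; V=0.000000+3.333333+2.000000=5.3333
k=2 src: inc=2.000000, refl=2.000000·-0.333333=-0.6667; V=3.333333+2.000000+-0.666667=4.6667
k=3 load: inc=-0.666667, refl=-0.666667·0.600000=-0.4000; V=5.333333+-0.666667+-0.400000=4.2667
k=4 src: inc=-0.400000, refl=-0.400000·-0.333333=0.1333; V=4.666667+-0.400000+0.133333=4.4000
k=5 load: inc=0.133333, refl=0.133333·0.600000=0.0800; V=4.266667+0.133333+0.080000=4.4800
k=6 src: inc=0.080000, refl=0.080000·-0.333333=-0.0267; V=4.400000+0.080000+-0.026667=4.4533
k=7 load: inc=-0.026667, refl=-0.026667·0.600000=-0.0160; V=4.480000+-0.026667+-0.016000=4.4373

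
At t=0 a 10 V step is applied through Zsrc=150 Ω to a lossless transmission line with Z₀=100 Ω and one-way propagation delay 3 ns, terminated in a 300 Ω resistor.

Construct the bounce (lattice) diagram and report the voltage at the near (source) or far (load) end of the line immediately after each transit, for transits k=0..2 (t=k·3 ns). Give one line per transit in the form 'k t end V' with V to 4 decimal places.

0 0 source 4.0000
1 3 load 6.0000
2 6 source 6.4000

Γ_L=0.500000, Γ_S=0.200000; launch V₁=10·100/250=4.000000
k=0 src: V=4.0000
k=1 load: inc=4.000000, refl=4.000000·0.500000=2.0000; V=0.000000+4.000000+2.000000=6.0000
k=2 src: inc=2.000000, refl=2.000000·0.200000=0.4000; V=4.000000+2.000000+0.400000=6.4000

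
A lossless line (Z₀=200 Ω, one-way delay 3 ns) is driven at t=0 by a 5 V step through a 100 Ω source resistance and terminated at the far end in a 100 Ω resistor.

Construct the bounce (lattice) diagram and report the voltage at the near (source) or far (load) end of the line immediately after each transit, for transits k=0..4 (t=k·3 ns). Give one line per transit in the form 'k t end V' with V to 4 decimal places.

0 0 source 3.3333
1 3 load 2.2222
2 6 source 2.5926
3 9 load 2.4691
4 12 source 2.5103

Γ_L=-0.333333, Γ_S=-0.333333; launch V₁=5·200/300=3.333333
k=0 src: V=3.3333
k=1 load: inc=3.333333, refl=3.333333·-0.333333=-1.1111; V=0.000000+3.333333+-1.111111=2.2222
k=2 src: inc=-1.111111, refl=-1.111111·-0.333333=0.3704; V=3.333333+-1.111111+0.370370=2.5926
k=3 load: inc=0.370370, refl=0.370370·-0.333333=-0.1235; V=2.222222+0.370370+-0.123457=2.4691
k=4 src: inc=-0.123457, refl=-0.123457·-0.333333=0.0412; V=2.592593+-0.123457+0.041152=2.5103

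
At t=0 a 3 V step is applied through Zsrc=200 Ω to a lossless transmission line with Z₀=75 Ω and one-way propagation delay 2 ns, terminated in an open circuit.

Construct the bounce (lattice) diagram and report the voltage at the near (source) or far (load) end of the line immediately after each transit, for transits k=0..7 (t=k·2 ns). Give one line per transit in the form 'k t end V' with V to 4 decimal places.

0 0 source 0.8182
1 2 load 1.6364
2 4 source 2.0083
3 6 load 2.3802
4 8 source 2.5492
5 10 load 2.7183
6 12 source 2.7951
7 14 load 2.8719

Γ_L=1.000000, Γ_S=0.454545; launch V₁=3·75/275=0.818182
k=0 src: V=0.8182
k=1 load: inc=0.818182, refl=0.818182·1.000000=0.8182; V=0.000000+0.818182+0.818182=1.6364
k=2 src: inc=0.818182, refl=0.818182·0.454545=0.3719; V=0.818182+0.818182+0.371901=2.0083
k=3 load: inc=0.371901, refl=0.371901·1.000000=0.3719; V=1.636364+0.371901+0.371901=2.3802
k=4 src: inc=0.371901, refl=0.371901·0.454545=0.1690; V=2.008264+0.371901+0.169046=2.5492
k=5 load: inc=0.169046, refl=0.169046·1.000000=0.1690; V=2.380165+0.169046+0.169046=2.7183
k=6 src: inc=0.169046, refl=0.169046·0.454545=0.0768; V=2.549211+0.169046+0.076839=2.7951
k=7 load: inc=0.076839, refl=0.076839·1.000000=0.0768; V=2.718257+0.076839+0.076839=2.8719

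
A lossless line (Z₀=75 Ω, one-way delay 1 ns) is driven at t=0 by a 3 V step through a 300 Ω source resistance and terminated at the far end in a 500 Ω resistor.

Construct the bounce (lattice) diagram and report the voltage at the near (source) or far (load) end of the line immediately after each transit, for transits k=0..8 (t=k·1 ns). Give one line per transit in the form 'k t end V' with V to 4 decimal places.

Γ_L=0.739130, Γ_S=0.600000; launch V₁=3·75/375=0.600000
k=0 src: V=0.6000
k=1 load: inc=0.600000, refl=0.600000·0.739130=0.4435; V=0.000000+0.600000+0.443478=1.0435
k=2 src: inc=0.443478, refl=0.443478·0.600000=0.2661; V=0.600000+0.443478+0.266087=1.3096
k=3 load: inc=0.266087, refl=0.266087·0.739130=0.1967; V=1.043478+0.266087+0.196673=1.5062
k=4 src: inc=0.196673, refl=0.196673·0.600000=0.1180; V=1.309565+0.196673+0.118004=1.6242
k=5 load: inc=0.118004, refl=0.118004·0.739130=0.0872; V=1.506238+0.118004+0.087220=1.7115
k=6 src: inc=0.087220, refl=0.087220·0.600000=0.0523; V=1.624242+0.087220+0.052332=1.7638
k=7 load: inc=0.052332, refl=0.052332·0.739130=0.0387; V=1.711462+0.052332+0.038680=1.8025
k=8 src: inc=0.038680, refl=0.038680·0.600000=0.0232; V=1.763794+0.038680+0.023208=1.8257

0 0 source 0.6000
1 1 load 1.0435
2 2 source 1.3096
3 3 load 1.5062
4 4 source 1.6242
5 5 load 1.7115
6 6 source 1.7638
7 7 load 1.8025
8 8 source 1.8257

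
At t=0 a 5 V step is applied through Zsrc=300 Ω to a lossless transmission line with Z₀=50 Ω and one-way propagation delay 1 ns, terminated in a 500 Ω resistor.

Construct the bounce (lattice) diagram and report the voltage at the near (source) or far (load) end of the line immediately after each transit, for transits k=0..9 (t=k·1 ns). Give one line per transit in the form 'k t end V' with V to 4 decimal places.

0 0 source 0.7143
1 1 load 1.2987
2 2 source 1.7161
3 3 load 2.0577
4 4 source 2.3016
5 5 load 2.5012
6 6 source 2.6438
7 7 load 2.7605
8 8 source 2.8438
9 9 load 2.9120

Γ_L=0.818182, Γ_S=0.714286; launch V₁=5·50/350=0.714286
k=0 src: V=0.7143
k=1 load: inc=0.714286, refl=0.714286·0.818182=0.5844; V=0.000000+0.714286+0.584416=1.2987
k=2 src: inc=0.584416, refl=0.584416·0.714286=0.4174; V=0.714286+0.584416+0.417440=1.7161
k=3 load: inc=0.417440, refl=0.417440·0.818182=0.3415; V=1.298701+0.417440+0.341542=2.0577
k=4 src: inc=0.341542, refl=0.341542·0.714286=0.2440; V=1.716141+0.341542+0.243958=2.3016
k=5 load: inc=0.243958, refl=0.243958·0.818182=0.1996; V=2.057683+0.243958+0.199602=2.5012
k=6 src: inc=0.199602, refl=0.199602·0.714286=0.1426; V=2.301641+0.199602+0.142573=2.6438
k=7 load: inc=0.142573, refl=0.142573·0.818182=0.1167; V=2.501243+0.142573+0.116651=2.7605
k=8 src: inc=0.116651, refl=0.116651·0.714286=0.0833; V=2.643816+0.116651+0.083322=2.8438
k=9 load: inc=0.083322, refl=0.083322·0.818182=0.0682; V=2.760467+0.083322+0.068172=2.9120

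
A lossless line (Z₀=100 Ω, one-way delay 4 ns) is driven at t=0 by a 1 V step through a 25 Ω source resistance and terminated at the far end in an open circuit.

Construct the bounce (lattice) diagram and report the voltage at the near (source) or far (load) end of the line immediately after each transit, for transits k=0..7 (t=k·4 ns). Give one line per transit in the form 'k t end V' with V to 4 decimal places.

Γ_L=1.000000, Γ_S=-0.600000; launch V₁=1·100/125=0.800000
k=0 src: V=0.8000
k=1 load: inc=0.800000, refl=0.800000·1.000000=0.8000; V=0.000000+0.800000+0.800000=1.6000
k=2 src: inc=0.800000, refl=0.800000·-0.600000=-0.4800; V=0.800000+0.800000+-0.480000=1.1200
k=3 load: inc=-0.480000, refl=-0.480000·1.000000=-0.4800; V=1.600000+-0.480000+-0.480000=0.6400
k=4 src: inc=-0.480000, refl=-0.480000·-0.600000=0.2880; V=1.120000+-0.480000+0.288000=0.9280
k=5 load: inc=0.288000, refl=0.288000·1.000000=0.2880; V=0.640000+0.288000+0.288000=1.2160
k=6 src: inc=0.288000, refl=0.288000·-0.600000=-0.1728; V=0.928000+0.288000+-0.172800=1.0432
k=7 load: inc=-0.172800, refl=-0.172800·1.000000=-0.1728; V=1.216000+-0.172800+-0.172800=0.8704

0 0 source 0.8000
1 4 load 1.6000
2 8 source 1.1200
3 12 load 0.6400
4 16 source 0.9280
5 20 load 1.2160
6 24 source 1.0432
7 28 load 0.8704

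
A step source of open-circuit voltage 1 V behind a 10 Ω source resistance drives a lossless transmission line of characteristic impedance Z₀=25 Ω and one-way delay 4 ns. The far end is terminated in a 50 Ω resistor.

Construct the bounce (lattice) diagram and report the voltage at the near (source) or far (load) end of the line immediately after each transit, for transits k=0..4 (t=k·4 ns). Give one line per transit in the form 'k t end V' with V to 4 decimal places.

0 0 source 0.7143
1 4 load 0.9524
2 8 source 0.8503
3 12 load 0.8163
4 16 source 0.8309

Γ_L=0.333333, Γ_S=-0.428571; launch V₁=1·25/35=0.714286
k=0 src: V=0.7143
k=1 load: inc=0.714286, refl=0.714286·0.333333=0.2381; V=0.000000+0.714286+0.238095=0.9524
k=2 src: inc=0.238095, refl=0.238095·-0.428571=-0.1020; V=0.714286+0.238095+-0.102041=0.8503
k=3 load: inc=-0.102041, refl=-0.102041·0.333333=-0.0340; V=0.952381+-0.102041+-0.034014=0.8163
k=4 src: inc=-0.034014, refl=-0.034014·-0.428571=0.0146; V=0.850340+-0.034014+0.014577=0.8309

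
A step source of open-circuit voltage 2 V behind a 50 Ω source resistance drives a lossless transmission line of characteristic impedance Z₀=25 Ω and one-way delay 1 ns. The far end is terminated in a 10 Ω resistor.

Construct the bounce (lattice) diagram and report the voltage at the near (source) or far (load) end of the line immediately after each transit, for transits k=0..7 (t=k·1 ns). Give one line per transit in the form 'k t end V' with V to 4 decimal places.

0 0 source 0.6667
1 1 load 0.3810
2 2 source 0.2857
3 3 load 0.3265
4 4 source 0.3401
5 5 load 0.3343
6 6 source 0.3324
7 7 load 0.3332

Γ_L=-0.428571, Γ_S=0.333333; launch V₁=2·25/75=0.666667
k=0 src: V=0.6667
k=1 load: inc=0.666667, refl=0.666667·-0.428571=-0.2857; V=0.000000+0.666667+-0.285714=0.3810
k=2 src: inc=-0.285714, refl=-0.285714·0.333333=-0.0952; V=0.666667+-0.285714+-0.095238=0.2857
k=3 load: inc=-0.095238, refl=-0.095238·-0.428571=0.0408; V=0.380952+-0.095238+0.040816=0.3265
k=4 src: inc=0.040816, refl=0.040816·0.333333=0.0136; V=0.285714+0.040816+0.013605=0.3401
k=5 load: inc=0.013605, refl=0.013605·-0.428571=-0.0058; V=0.326531+0.013605+-0.005831=0.3343
k=6 src: inc=-0.005831, refl=-0.005831·0.333333=-0.0019; V=0.340136+-0.005831+-0.001944=0.3324
k=7 load: inc=-0.001944, refl=-0.001944·-0.428571=0.0008; V=0.334305+-0.001944+0.000833=0.3332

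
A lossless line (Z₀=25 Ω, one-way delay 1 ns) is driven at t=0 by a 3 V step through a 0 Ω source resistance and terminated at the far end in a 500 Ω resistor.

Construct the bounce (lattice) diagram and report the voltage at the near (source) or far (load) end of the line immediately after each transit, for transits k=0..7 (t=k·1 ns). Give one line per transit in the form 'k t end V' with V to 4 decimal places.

0 0 source 3.0000
1 1 load 5.7143
2 2 source 3.0000
3 3 load 0.5442
4 4 source 3.0000
5 5 load 5.2219
6 6 source 3.0000
7 7 load 0.9897

Γ_L=0.904762, Γ_S=-1.000000; launch V₁=3·25/25=3.000000
k=0 src: V=3.0000
k=1 load: inc=3.000000, refl=3.000000·0.904762=2.7143; V=0.000000+3.000000+2.714286=5.7143
k=2 src: inc=2.714286, refl=2.714286·-1.000000=-2.7143; V=3.000000+2.714286+-2.714286=3.0000
k=3 load: inc=-2.714286, refl=-2.714286·0.904762=-2.4558; V=5.714286+-2.714286+-2.455782=0.5442
k=4 src: inc=-2.455782, refl=-2.455782·-1.000000=2.4558; V=3.000000+-2.455782+2.455782=3.0000
k=5 load: inc=2.455782, refl=2.455782·0.904762=2.2219; V=0.544218+2.455782+2.221898=5.2219
k=6 src: inc=2.221898, refl=2.221898·-1.000000=-2.2219; V=3.000000+2.221898+-2.221898=3.0000
k=7 load: inc=-2.221898, refl=-2.221898·0.904762=-2.0103; V=5.221898+-2.221898+-2.010289=0.9897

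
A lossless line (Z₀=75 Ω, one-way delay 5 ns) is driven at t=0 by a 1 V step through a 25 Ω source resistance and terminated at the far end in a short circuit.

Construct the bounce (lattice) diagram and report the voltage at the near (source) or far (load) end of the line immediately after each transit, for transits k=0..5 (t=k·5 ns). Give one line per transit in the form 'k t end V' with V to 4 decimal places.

0 0 source 0.7500
1 5 load 0.0000
2 10 source 0.3750
3 15 load 0.0000
4 20 source 0.1875
5 25 load 0.0000

Γ_L=-1.000000, Γ_S=-0.500000; launch V₁=1·75/100=0.750000
k=0 src: V=0.7500
k=1 load: inc=0.750000, refl=0.750000·-1.000000=-0.7500; V=0.000000+0.750000+-0.750000=0.0000
k=2 src: inc=-0.750000, refl=-0.750000·-0.500000=0.3750; V=0.750000+-0.750000+0.375000=0.3750
k=3 load: inc=0.375000, refl=0.375000·-1.000000=-0.3750; V=0.000000+0.375000+-0.375000=0.0000
k=4 src: inc=-0.375000, refl=-0.375000·-0.500000=0.1875; V=0.375000+-0.375000+0.187500=0.1875
k=5 load: inc=0.187500, refl=0.187500·-1.000000=-0.1875; V=0.000000+0.187500+-0.187500=0.0000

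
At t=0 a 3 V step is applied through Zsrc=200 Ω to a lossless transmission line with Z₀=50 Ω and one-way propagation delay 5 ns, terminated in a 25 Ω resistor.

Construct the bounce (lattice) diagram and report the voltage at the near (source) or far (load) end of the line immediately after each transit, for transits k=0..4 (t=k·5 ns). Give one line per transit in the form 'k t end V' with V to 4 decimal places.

Γ_L=-0.333333, Γ_S=0.600000; launch V₁=3·50/250=0.600000
k=0 src: V=0.6000
k=1 load: inc=0.600000, refl=0.600000·-0.333333=-0.2000; V=0.000000+0.600000+-0.200000=0.4000
k=2 src: inc=-0.200000, refl=-0.200000·0.600000=-0.1200; V=0.600000+-0.200000+-0.120000=0.2800
k=3 load: inc=-0.120000, refl=-0.120000·-0.333333=0.0400; V=0.400000+-0.120000+0.040000=0.3200
k=4 src: inc=0.040000, refl=0.040000·0.600000=0.0240; V=0.280000+0.040000+0.024000=0.3440

0 0 source 0.6000
1 5 load 0.4000
2 10 source 0.2800
3 15 load 0.3200
4 20 source 0.3440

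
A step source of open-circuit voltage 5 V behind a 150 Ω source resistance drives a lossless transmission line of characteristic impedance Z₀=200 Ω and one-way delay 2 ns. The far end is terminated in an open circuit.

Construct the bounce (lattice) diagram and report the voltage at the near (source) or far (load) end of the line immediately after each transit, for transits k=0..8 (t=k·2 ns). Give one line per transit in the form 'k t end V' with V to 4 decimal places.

0 0 source 2.8571
1 2 load 5.7143
2 4 source 5.3061
3 6 load 4.8980
4 8 source 4.9563
5 10 load 5.0146
6 12 source 5.0062
7 14 load 4.9979
8 16 source 4.9991

Γ_L=1.000000, Γ_S=-0.142857; launch V₁=5·200/350=2.857143
k=0 src: V=2.8571
k=1 load: inc=2.857143, refl=2.857143·1.000000=2.8571; V=0.000000+2.857143+2.857143=5.7143
k=2 src: inc=2.857143, refl=2.857143·-0.142857=-0.4082; V=2.857143+2.857143+-0.408163=5.3061
k=3 load: inc=-0.408163, refl=-0.408163·1.000000=-0.4082; V=5.714286+-0.408163+-0.408163=4.8980
k=4 src: inc=-0.408163, refl=-0.408163·-0.142857=0.0583; V=5.306122+-0.408163+0.058309=4.9563
k=5 load: inc=0.058309, refl=0.058309·1.000000=0.0583; V=4.897959+0.058309+0.058309=5.0146
k=6 src: inc=0.058309, refl=0.058309·-0.142857=-0.0083; V=4.956268+0.058309+-0.008330=5.0062
k=7 load: inc=-0.008330, refl=-0.008330·1.000000=-0.0083; V=5.014577+-0.008330+-0.008330=4.9979
k=8 src: inc=-0.008330, refl=-0.008330·-0.142857=0.0012; V=5.006247+-0.008330+0.001190=4.9991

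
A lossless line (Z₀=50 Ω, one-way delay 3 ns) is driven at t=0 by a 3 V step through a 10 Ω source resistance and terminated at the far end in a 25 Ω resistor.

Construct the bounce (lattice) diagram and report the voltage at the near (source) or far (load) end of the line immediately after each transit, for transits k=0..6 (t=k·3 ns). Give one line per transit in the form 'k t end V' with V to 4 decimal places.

0 0 source 2.5000
1 3 load 1.6667
2 6 source 2.2222
3 9 load 2.0370
4 12 source 2.1605
5 15 load 2.1193
6 18 source 2.1468

Γ_L=-0.333333, Γ_S=-0.666667; launch V₁=3·50/60=2.500000
k=0 src: V=2.5000
k=1 load: inc=2.500000, refl=2.500000·-0.333333=-0.8333; V=0.000000+2.500000+-0.833333=1.6667
k=2 src: inc=-0.833333, refl=-0.833333·-0.666667=0.5556; V=2.500000+-0.833333+0.555556=2.2222
k=3 load: inc=0.555556, refl=0.555556·-0.333333=-0.1852; V=1.666667+0.555556+-0.185185=2.0370
k=4 src: inc=-0.185185, refl=-0.185185·-0.666667=0.1235; V=2.222222+-0.185185+0.123457=2.1605
k=5 load: inc=0.123457, refl=0.123457·-0.333333=-0.0412; V=2.037037+0.123457+-0.041152=2.1193
k=6 src: inc=-0.041152, refl=-0.041152·-0.666667=0.0274; V=2.160494+-0.041152+0.027435=2.1468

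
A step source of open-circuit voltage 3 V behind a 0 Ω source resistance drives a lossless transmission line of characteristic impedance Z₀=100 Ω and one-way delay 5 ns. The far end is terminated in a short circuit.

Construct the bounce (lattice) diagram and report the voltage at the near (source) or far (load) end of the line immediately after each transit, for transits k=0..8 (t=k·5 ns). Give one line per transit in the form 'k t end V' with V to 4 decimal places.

0 0 source 3.0000
1 5 load 0.0000
2 10 source 3.0000
3 15 load 0.0000
4 20 source 3.0000
5 25 load 0.0000
6 30 source 3.0000
7 35 load 0.0000
8 40 source 3.0000

Γ_L=-1.000000, Γ_S=-1.000000; launch V₁=3·100/100=3.000000
k=0 src: V=3.0000
k=1 load: inc=3.000000, refl=3.000000·-1.000000=-3.0000; V=0.000000+3.000000+-3.000000=0.0000
k=2 src: inc=-3.000000, refl=-3.000000·-1.000000=3.0000; V=3.000000+-3.000000+3.000000=3.0000
k=3 load: inc=3.000000, refl=3.000000·-1.000000=-3.0000; V=0.000000+3.000000+-3.000000=0.0000
k=4 src: inc=-3.000000, refl=-3.000000·-1.000000=3.0000; V=3.000000+-3.000000+3.000000=3.0000
k=5 load: inc=3.000000, refl=3.000000·-1.000000=-3.0000; V=0.000000+3.000000+-3.000000=0.0000
k=6 src: inc=-3.000000, refl=-3.000000·-1.000000=3.0000; V=3.000000+-3.000000+3.000000=3.0000
k=7 load: inc=3.000000, refl=3.000000·-1.000000=-3.0000; V=0.000000+3.000000+-3.000000=0.0000
k=8 src: inc=-3.000000, refl=-3.000000·-1.000000=3.0000; V=3.000000+-3.000000+3.000000=3.0000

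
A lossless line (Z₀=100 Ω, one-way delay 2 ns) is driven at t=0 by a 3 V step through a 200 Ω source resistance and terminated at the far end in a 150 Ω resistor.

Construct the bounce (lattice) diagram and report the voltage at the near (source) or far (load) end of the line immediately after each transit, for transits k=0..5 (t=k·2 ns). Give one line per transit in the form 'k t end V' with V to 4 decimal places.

Γ_L=0.200000, Γ_S=0.333333; launch V₁=3·100/300=1.000000
k=0 src: V=1.0000
k=1 load: inc=1.000000, refl=1.000000·0.200000=0.2000; V=0.000000+1.000000+0.200000=1.2000
k=2 src: inc=0.200000, refl=0.200000·0.333333=0.0667; V=1.000000+0.200000+0.066667=1.2667
k=3 load: inc=0.066667, refl=0.066667·0.200000=0.0133; V=1.200000+0.066667+0.013333=1.2800
k=4 src: inc=0.013333, refl=0.013333·0.333333=0.0044; V=1.266667+0.013333+0.004444=1.2844
k=5 load: inc=0.004444, refl=0.004444·0.200000=0.0009; V=1.280000+0.004444+0.000889=1.2853

0 0 source 1.0000
1 2 load 1.2000
2 4 source 1.2667
3 6 load 1.2800
4 8 source 1.2844
5 10 load 1.2853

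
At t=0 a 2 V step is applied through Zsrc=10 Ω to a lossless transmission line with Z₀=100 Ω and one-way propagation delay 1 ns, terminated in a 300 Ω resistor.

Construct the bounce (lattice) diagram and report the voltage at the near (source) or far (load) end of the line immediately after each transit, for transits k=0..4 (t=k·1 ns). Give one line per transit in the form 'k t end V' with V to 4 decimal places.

Γ_L=0.500000, Γ_S=-0.818182; launch V₁=2·100/110=1.818182
k=0 src: V=1.8182
k=1 load: inc=1.818182, refl=1.818182·0.500000=0.9091; V=0.000000+1.818182+0.909091=2.7273
k=2 src: inc=0.909091, refl=0.909091·-0.818182=-0.7438; V=1.818182+0.909091+-0.743802=1.9835
k=3 load: inc=-0.743802, refl=-0.743802·0.500000=-0.3719; V=2.727273+-0.743802+-0.371901=1.6116
k=4 src: inc=-0.371901, refl=-0.371901·-0.818182=0.3043; V=1.983471+-0.371901+0.304282=1.9159

0 0 source 1.8182
1 1 load 2.7273
2 2 source 1.9835
3 3 load 1.6116
4 4 source 1.9159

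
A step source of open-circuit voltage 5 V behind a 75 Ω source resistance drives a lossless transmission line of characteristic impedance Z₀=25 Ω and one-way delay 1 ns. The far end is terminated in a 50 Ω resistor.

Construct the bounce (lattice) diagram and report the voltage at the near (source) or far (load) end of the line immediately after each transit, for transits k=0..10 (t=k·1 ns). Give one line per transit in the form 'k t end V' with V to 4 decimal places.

0 0 source 1.2500
1 1 load 1.6667
2 2 source 1.8750
3 3 load 1.9444
4 4 source 1.9792
5 5 load 1.9907
6 6 source 1.9965
7 7 load 1.9985
8 8 source 1.9994
9 9 load 1.9997
10 10 source 1.9999

Γ_L=0.333333, Γ_S=0.500000; launch V₁=5·25/100=1.250000
k=0 src: V=1.2500
k=1 load: inc=1.250000, refl=1.250000·0.333333=0.4167; V=0.000000+1.250000+0.416667=1.6667
k=2 src: inc=0.416667, refl=0.416667·0.500000=0.2083; V=1.250000+0.416667+0.208333=1.8750
k=3 load: inc=0.208333, refl=0.208333·0.333333=0.0694; V=1.666667+0.208333+0.069444=1.9444
k=4 src: inc=0.069444, refl=0.069444·0.500000=0.0347; V=1.875000+0.069444+0.034722=1.9792
k=5 load: inc=0.034722, refl=0.034722·0.333333=0.0116; V=1.944444+0.034722+0.011574=1.9907
k=6 src: inc=0.011574, refl=0.011574·0.500000=0.0058; V=1.979167+0.011574+0.005787=1.9965
k=7 load: inc=0.005787, refl=0.005787·0.333333=0.0019; V=1.990741+0.005787+0.001929=1.9985
k=8 src: inc=0.001929, refl=0.001929·0.500000=0.0010; V=1.996528+0.001929+0.000965=1.9994
k=9 load: inc=0.000965, refl=0.000965·0.333333=0.0003; V=1.998457+0.000965+0.000322=1.9997
k=10 src: inc=0.000322, refl=0.000322·0.500000=0.0002; V=1.999421+0.000322+0.000161=1.9999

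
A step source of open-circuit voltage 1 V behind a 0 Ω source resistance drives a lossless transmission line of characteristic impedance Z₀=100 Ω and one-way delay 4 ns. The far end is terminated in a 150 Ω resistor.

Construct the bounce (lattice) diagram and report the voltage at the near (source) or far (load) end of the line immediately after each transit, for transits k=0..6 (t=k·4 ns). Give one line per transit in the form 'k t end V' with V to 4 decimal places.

0 0 source 1.0000
1 4 load 1.2000
2 8 source 1.0000
3 12 load 0.9600
4 16 source 1.0000
5 20 load 1.0080
6 24 source 1.0000

Γ_L=0.200000, Γ_S=-1.000000; launch V₁=1·100/100=1.000000
k=0 src: V=1.0000
k=1 load: inc=1.000000, refl=1.000000·0.200000=0.2000; V=0.000000+1.000000+0.200000=1.2000
k=2 src: inc=0.200000, refl=0.200000·-1.000000=-0.2000; V=1.000000+0.200000+-0.200000=1.0000
k=3 load: inc=-0.200000, refl=-0.200000·0.200000=-0.0400; V=1.200000+-0.200000+-0.040000=0.9600
k=4 src: inc=-0.040000, refl=-0.040000·-1.000000=0.0400; V=1.000000+-0.040000+0.040000=1.0000
k=5 load: inc=0.040000, refl=0.040000·0.200000=0.0080; V=0.960000+0.040000+0.008000=1.0080
k=6 src: inc=0.008000, refl=0.008000·-1.000000=-0.0080; V=1.000000+0.008000+-0.008000=1.0000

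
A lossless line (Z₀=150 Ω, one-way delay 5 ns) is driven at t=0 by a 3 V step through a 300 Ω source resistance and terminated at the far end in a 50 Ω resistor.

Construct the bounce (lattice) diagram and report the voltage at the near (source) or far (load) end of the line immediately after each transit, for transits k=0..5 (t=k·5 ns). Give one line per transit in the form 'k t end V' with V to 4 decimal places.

0 0 source 1.0000
1 5 load 0.5000
2 10 source 0.3333
3 15 load 0.4167
4 20 source 0.4444
5 25 load 0.4306

Γ_L=-0.500000, Γ_S=0.333333; launch V₁=3·150/450=1.000000
k=0 src: V=1.0000
k=1 load: inc=1.000000, refl=1.000000·-0.500000=-0.5000; V=0.000000+1.000000+-0.500000=0.5000
k=2 src: inc=-0.500000, refl=-0.500000·0.333333=-0.1667; V=1.000000+-0.500000+-0.166667=0.3333
k=3 load: inc=-0.166667, refl=-0.166667·-0.500000=0.0833; V=0.500000+-0.166667+0.083333=0.4167
k=4 src: inc=0.083333, refl=0.083333·0.333333=0.0278; V=0.333333+0.083333+0.027778=0.4444
k=5 load: inc=0.027778, refl=0.027778·-0.500000=-0.0139; V=0.416667+0.027778+-0.013889=0.4306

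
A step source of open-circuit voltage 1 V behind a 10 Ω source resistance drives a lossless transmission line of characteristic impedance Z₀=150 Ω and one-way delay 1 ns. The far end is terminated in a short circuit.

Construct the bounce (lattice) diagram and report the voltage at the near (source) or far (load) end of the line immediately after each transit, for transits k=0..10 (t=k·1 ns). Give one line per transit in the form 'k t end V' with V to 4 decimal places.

Γ_L=-1.000000, Γ_S=-0.875000; launch V₁=1·150/160=0.937500
k=0 src: V=0.9375
k=1 load: inc=0.937500, refl=0.937500·-1.000000=-0.9375; V=0.000000+0.937500+-0.937500=0.0000
k=2 src: inc=-0.937500, refl=-0.937500·-0.875000=0.8203; V=0.937500+-0.937500+0.820312=0.8203
k=3 load: inc=0.820312, refl=0.820312·-1.000000=-0.8203; V=0.000000+0.820312+-0.820312=0.0000
k=4 src: inc=-0.820312, refl=-0.820312·-0.875000=0.7178; V=0.820312+-0.820312+0.717773=0.7178
k=5 load: inc=0.717773, refl=0.717773·-1.000000=-0.7178; V=0.000000+0.717773+-0.717773=0.0000
k=6 src: inc=-0.717773, refl=-0.717773·-0.875000=0.6281; V=0.717773+-0.717773+0.628052=0.6281
k=7 load: inc=0.628052, refl=0.628052·-1.000000=-0.6281; V=0.000000+0.628052+-0.628052=0.0000
k=8 src: inc=-0.628052, refl=-0.628052·-0.875000=0.5495; V=0.628052+-0.628052+0.549545=0.5495
k=9 load: inc=0.549545, refl=0.549545·-1.000000=-0.5495; V=0.000000+0.549545+-0.549545=0.0000
k=10 src: inc=-0.549545, refl=-0.549545·-0.875000=0.4809; V=0.549545+-0.549545+0.480852=0.4809

0 0 source 0.9375
1 1 load 0.0000
2 2 source 0.8203
3 3 load 0.0000
4 4 source 0.7178
5 5 load 0.0000
6 6 source 0.6281
7 7 load 0.0000
8 8 source 0.5495
9 9 load 0.0000
10 10 source 0.4809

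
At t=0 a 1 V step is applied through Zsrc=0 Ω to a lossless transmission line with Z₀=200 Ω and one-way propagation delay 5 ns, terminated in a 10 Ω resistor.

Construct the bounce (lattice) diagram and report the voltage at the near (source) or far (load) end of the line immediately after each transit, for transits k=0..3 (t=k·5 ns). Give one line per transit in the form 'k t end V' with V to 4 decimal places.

0 0 source 1.0000
1 5 load 0.0952
2 10 source 1.0000
3 15 load 0.1814

Γ_L=-0.904762, Γ_S=-1.000000; launch V₁=1·200/200=1.000000
k=0 src: V=1.0000
k=1 load: inc=1.000000, refl=1.000000·-0.904762=-0.9048; V=0.000000+1.000000+-0.904762=0.0952
k=2 src: inc=-0.904762, refl=-0.904762·-1.000000=0.9048; V=1.000000+-0.904762+0.904762=1.0000
k=3 load: inc=0.904762, refl=0.904762·-0.904762=-0.8186; V=0.095238+0.904762+-0.818594=0.1814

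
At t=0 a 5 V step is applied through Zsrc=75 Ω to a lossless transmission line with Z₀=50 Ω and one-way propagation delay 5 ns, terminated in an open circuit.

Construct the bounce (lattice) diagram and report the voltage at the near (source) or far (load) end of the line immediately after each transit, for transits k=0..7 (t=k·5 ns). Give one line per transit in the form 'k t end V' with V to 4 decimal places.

Γ_L=1.000000, Γ_S=0.200000; launch V₁=5·50/125=2.000000
k=0 src: V=2.0000
k=1 load: inc=2.000000, refl=2.000000·1.000000=2.0000; V=0.000000+2.000000+2.000000=4.0000
k=2 src: inc=2.000000, refl=2.000000·0.200000=0.4000; V=2.000000+2.000000+0.400000=4.4000
k=3 load: inc=0.400000, refl=0.400000·1.000000=0.4000; V=4.000000+0.400000+0.400000=4.8000
k=4 src: inc=0.400000, refl=0.400000·0.200000=0.0800; V=4.400000+0.400000+0.080000=4.8800
k=5 load: inc=0.080000, refl=0.080000·1.000000=0.0800; V=4.800000+0.080000+0.080000=4.9600
k=6 src: inc=0.080000, refl=0.080000·0.200000=0.0160; V=4.880000+0.080000+0.016000=4.9760
k=7 load: inc=0.016000, refl=0.016000·1.000000=0.0160; V=4.960000+0.016000+0.016000=4.9920

0 0 source 2.0000
1 5 load 4.0000
2 10 source 4.4000
3 15 load 4.8000
4 20 source 4.8800
5 25 load 4.9600
6 30 source 4.9760
7 35 load 4.9920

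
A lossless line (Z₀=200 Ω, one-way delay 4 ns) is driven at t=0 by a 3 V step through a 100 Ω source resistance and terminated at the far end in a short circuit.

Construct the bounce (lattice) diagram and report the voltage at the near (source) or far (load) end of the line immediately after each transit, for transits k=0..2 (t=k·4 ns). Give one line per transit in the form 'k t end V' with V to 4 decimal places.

0 0 source 2.0000
1 4 load 0.0000
2 8 source 0.6667

Γ_L=-1.000000, Γ_S=-0.333333; launch V₁=3·200/300=2.000000
k=0 src: V=2.0000
k=1 load: inc=2.000000, refl=2.000000·-1.000000=-2.0000; V=0.000000+2.000000+-2.000000=0.0000
k=2 src: inc=-2.000000, refl=-2.000000·-0.333333=0.6667; V=2.000000+-2.000000+0.666667=0.6667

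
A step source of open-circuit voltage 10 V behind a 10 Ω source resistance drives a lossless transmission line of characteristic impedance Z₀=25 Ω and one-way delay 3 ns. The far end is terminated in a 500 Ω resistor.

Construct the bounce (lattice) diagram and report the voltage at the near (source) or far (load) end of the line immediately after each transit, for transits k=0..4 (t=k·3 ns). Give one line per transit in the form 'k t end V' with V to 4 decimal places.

Γ_L=0.904762, Γ_S=-0.428571; launch V₁=10·25/35=7.142857
k=0 src: V=7.1429
k=1 load: inc=7.142857, refl=7.142857·0.904762=6.4626; V=0.000000+7.142857+6.462585=13.6054
k=2 src: inc=6.462585, refl=6.462585·-0.428571=-2.7697; V=7.142857+6.462585+-2.769679=10.8358
k=3 load: inc=-2.769679, refl=-2.769679·0.904762=-2.5059; V=13.605442+-2.769679+-2.505900=8.3299
k=4 src: inc=-2.505900, refl=-2.505900·-0.428571=1.0740; V=10.835763+-2.505900+1.073957=9.4038

0 0 source 7.1429
1 3 load 13.6054
2 6 source 10.8358
3 9 load 8.3299
4 12 source 9.4038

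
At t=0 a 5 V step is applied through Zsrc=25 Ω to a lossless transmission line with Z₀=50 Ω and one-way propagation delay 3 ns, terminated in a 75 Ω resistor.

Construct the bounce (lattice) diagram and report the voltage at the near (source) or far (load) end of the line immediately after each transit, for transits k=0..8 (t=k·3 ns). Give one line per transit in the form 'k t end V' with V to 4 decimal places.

0 0 source 3.3333
1 3 load 4.0000
2 6 source 3.7778
3 9 load 3.7333
4 12 source 3.7481
5 15 load 3.7511
6 18 source 3.7501
7 21 load 3.7499
8 24 source 3.7500

Γ_L=0.200000, Γ_S=-0.333333; launch V₁=5·50/75=3.333333
k=0 src: V=3.3333
k=1 load: inc=3.333333, refl=3.333333·0.200000=0.6667; V=0.000000+3.333333+0.666667=4.0000
k=2 src: inc=0.666667, refl=0.666667·-0.333333=-0.2222; V=3.333333+0.666667+-0.222222=3.7778
k=3 load: inc=-0.222222, refl=-0.222222·0.200000=-0.0444; V=4.000000+-0.222222+-0.044444=3.7333
k=4 src: inc=-0.044444, refl=-0.044444·-0.333333=0.0148; V=3.777778+-0.044444+0.014815=3.7481
k=5 load: inc=0.014815, refl=0.014815·0.200000=0.0030; V=3.733333+0.014815+0.002963=3.7511
k=6 src: inc=0.002963, refl=0.002963·-0.333333=-0.0010; V=3.748148+0.002963+-0.000988=3.7501
k=7 load: inc=-0.000988, refl=-0.000988·0.200000=-0.0002; V=3.751111+-0.000988+-0.000198=3.7499
k=8 src: inc=-0.000198, refl=-0.000198·-0.333333=0.0001; V=3.750123+-0.000198+0.000066=3.7500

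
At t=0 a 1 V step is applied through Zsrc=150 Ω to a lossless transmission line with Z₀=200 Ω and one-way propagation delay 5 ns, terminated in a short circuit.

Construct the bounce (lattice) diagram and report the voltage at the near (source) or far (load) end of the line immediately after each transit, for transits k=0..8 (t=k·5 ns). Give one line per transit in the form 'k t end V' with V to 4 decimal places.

Γ_L=-1.000000, Γ_S=-0.142857; launch V₁=1·200/350=0.571429
k=0 src: V=0.5714
k=1 load: inc=0.571429, refl=0.571429·-1.000000=-0.5714; V=0.000000+0.571429+-0.571429=0.0000
k=2 src: inc=-0.571429, refl=-0.571429·-0.142857=0.0816; V=0.571429+-0.571429+0.081633=0.0816
k=3 load: inc=0.081633, refl=0.081633·-1.000000=-0.0816; V=0.000000+0.081633+-0.081633=0.0000
k=4 src: inc=-0.081633, refl=-0.081633·-0.142857=0.0117; V=0.081633+-0.081633+0.011662=0.0117
k=5 load: inc=0.011662, refl=0.011662·-1.000000=-0.0117; V=0.000000+0.011662+-0.011662=0.0000
k=6 src: inc=-0.011662, refl=-0.011662·-0.142857=0.0017; V=0.011662+-0.011662+0.001666=0.0017
k=7 load: inc=0.001666, refl=0.001666·-1.000000=-0.0017; V=0.000000+0.001666+-0.001666=0.0000
k=8 src: inc=-0.001666, refl=-0.001666·-0.142857=0.0002; V=0.001666+-0.001666+0.000238=0.0002

0 0 source 0.5714
1 5 load 0.0000
2 10 source 0.0816
3 15 load 0.0000
4 20 source 0.0117
5 25 load 0.0000
6 30 source 0.0017
7 35 load 0.0000
8 40 source 0.0002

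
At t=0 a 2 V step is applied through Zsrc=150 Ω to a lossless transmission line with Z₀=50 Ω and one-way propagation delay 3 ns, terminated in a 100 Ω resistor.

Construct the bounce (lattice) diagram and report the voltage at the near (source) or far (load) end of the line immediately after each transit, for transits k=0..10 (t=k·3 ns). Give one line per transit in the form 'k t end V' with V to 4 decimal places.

0 0 source 0.5000
1 3 load 0.6667
2 6 source 0.7500
3 9 load 0.7778
4 12 source 0.7917
5 15 load 0.7963
6 18 source 0.7986
7 21 load 0.7994
8 24 source 0.7998
9 27 load 0.7999
10 30 source 0.8000

Γ_L=0.333333, Γ_S=0.500000; launch V₁=2·50/200=0.500000
k=0 src: V=0.5000
k=1 load: inc=0.500000, refl=0.500000·0.333333=0.1667; V=0.000000+0.500000+0.166667=0.6667
k=2 src: inc=0.166667, refl=0.166667·0.500000=0.0833; V=0.500000+0.166667+0.083333=0.7500
k=3 load: inc=0.083333, refl=0.083333·0.333333=0.0278; V=0.666667+0.083333+0.027778=0.7778
k=4 src: inc=0.027778, refl=0.027778·0.500000=0.0139; V=0.750000+0.027778+0.013889=0.7917
k=5 load: inc=0.013889, refl=0.013889·0.333333=0.0046; V=0.777778+0.013889+0.004630=0.7963
k=6 src: inc=0.004630, refl=0.004630·0.500000=0.0023; V=0.791667+0.004630+0.002315=0.7986
k=7 load: inc=0.002315, refl=0.002315·0.333333=0.0008; V=0.796296+0.002315+0.000772=0.7994
k=8 src: inc=0.000772, refl=0.000772·0.500000=0.0004; V=0.798611+0.000772+0.000386=0.7998
k=9 load: inc=0.000386, refl=0.000386·0.333333=0.0001; V=0.799383+0.000386+0.000129=0.7999
k=10 src: inc=0.000129, refl=0.000129·0.500000=0.0001; V=0.799769+0.000129+0.000064=0.8000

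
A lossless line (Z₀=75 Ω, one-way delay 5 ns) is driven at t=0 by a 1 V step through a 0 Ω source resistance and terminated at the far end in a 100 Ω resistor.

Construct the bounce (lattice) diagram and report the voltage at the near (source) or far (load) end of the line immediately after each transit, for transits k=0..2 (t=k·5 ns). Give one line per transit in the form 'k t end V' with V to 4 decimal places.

0 0 source 1.0000
1 5 load 1.1429
2 10 source 1.0000

Γ_L=0.142857, Γ_S=-1.000000; launch V₁=1·75/75=1.000000
k=0 src: V=1.0000
k=1 load: inc=1.000000, refl=1.000000·0.142857=0.1429; V=0.000000+1.000000+0.142857=1.1429
k=2 src: inc=0.142857, refl=0.142857·-1.000000=-0.1429; V=1.000000+0.142857+-0.142857=1.0000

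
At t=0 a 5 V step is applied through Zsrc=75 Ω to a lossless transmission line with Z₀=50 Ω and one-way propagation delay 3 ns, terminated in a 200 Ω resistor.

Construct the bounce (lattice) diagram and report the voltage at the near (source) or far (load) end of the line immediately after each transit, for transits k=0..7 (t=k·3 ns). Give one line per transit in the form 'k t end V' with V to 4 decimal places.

Γ_L=0.600000, Γ_S=0.200000; launch V₁=5·50/125=2.000000
k=0 src: V=2.0000
k=1 load: inc=2.000000, refl=2.000000·0.600000=1.2000; V=0.000000+2.000000+1.200000=3.2000
k=2 src: inc=1.200000, refl=1.200000·0.200000=0.2400; V=2.000000+1.200000+0.240000=3.4400
k=3 load: inc=0.240000, refl=0.240000·0.600000=0.1440; V=3.200000+0.240000+0.144000=3.5840
k=4 src: inc=0.144000, refl=0.144000·0.200000=0.0288; V=3.440000+0.144000+0.028800=3.6128
k=5 load: inc=0.028800, refl=0.028800·0.600000=0.0173; V=3.584000+0.028800+0.017280=3.6301
k=6 src: inc=0.017280, refl=0.017280·0.200000=0.0035; V=3.612800+0.017280+0.003456=3.6335
k=7 load: inc=0.003456, refl=0.003456·0.600000=0.0021; V=3.630080+0.003456+0.002074=3.6356

0 0 source 2.0000
1 3 load 3.2000
2 6 source 3.4400
3 9 load 3.5840
4 12 source 3.6128
5 15 load 3.6301
6 18 source 3.6335
7 21 load 3.6356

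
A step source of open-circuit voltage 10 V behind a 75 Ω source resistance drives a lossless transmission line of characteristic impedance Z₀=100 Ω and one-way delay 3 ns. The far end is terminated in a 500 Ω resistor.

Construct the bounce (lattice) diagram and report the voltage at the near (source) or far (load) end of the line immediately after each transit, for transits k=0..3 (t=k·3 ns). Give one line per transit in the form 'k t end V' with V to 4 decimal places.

Γ_L=0.666667, Γ_S=-0.142857; launch V₁=10·100/175=5.714286
k=0 src: V=5.7143
k=1 load: inc=5.714286, refl=5.714286·0.666667=3.8095; V=0.000000+5.714286+3.809524=9.5238
k=2 src: inc=3.809524, refl=3.809524·-0.142857=-0.5442; V=5.714286+3.809524+-0.544218=8.9796
k=3 load: inc=-0.544218, refl=-0.544218·0.666667=-0.3628; V=9.523810+-0.544218+-0.362812=8.6168

0 0 source 5.7143
1 3 load 9.5238
2 6 source 8.9796
3 9 load 8.6168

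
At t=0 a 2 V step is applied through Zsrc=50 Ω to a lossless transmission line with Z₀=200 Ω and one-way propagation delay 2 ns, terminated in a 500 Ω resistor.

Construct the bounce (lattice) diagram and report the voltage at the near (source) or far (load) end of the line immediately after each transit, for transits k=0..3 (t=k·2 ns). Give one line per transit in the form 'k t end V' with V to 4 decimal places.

0 0 source 1.6000
1 2 load 2.2857
2 4 source 1.8743
3 6 load 1.6980

Γ_L=0.428571, Γ_S=-0.600000; launch V₁=2·200/250=1.600000
k=0 src: V=1.6000
k=1 load: inc=1.600000, refl=1.600000·0.428571=0.6857; V=0.000000+1.600000+0.685714=2.2857
k=2 src: inc=0.685714, refl=0.685714·-0.600000=-0.4114; V=1.600000+0.685714+-0.411429=1.8743
k=3 load: inc=-0.411429, refl=-0.411429·0.428571=-0.1763; V=2.285714+-0.411429+-0.176327=1.6980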